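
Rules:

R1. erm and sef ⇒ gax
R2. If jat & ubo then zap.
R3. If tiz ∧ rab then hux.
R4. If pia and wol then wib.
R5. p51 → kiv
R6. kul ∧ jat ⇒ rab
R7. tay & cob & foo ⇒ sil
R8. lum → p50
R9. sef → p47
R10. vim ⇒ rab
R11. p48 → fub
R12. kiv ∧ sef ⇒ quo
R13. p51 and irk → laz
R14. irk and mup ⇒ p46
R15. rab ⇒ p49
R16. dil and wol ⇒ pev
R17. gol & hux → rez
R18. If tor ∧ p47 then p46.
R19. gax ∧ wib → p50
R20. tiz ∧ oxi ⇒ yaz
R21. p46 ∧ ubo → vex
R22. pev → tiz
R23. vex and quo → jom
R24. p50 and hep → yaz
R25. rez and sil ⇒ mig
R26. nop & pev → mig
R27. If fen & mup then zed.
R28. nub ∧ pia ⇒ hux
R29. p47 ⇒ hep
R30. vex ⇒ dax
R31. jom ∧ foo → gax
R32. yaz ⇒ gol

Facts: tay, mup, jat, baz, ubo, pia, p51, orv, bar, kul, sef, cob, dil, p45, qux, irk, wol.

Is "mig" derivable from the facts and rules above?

No

Forward chaining from the given facts derives: zap, wib, kiv, rab, p47, quo, laz, p46, p49, pev, vex, tiz, jom, hep, dax, hux.
Rules concluding mig: R25 needs rez; R26 needs nop — none of these are established.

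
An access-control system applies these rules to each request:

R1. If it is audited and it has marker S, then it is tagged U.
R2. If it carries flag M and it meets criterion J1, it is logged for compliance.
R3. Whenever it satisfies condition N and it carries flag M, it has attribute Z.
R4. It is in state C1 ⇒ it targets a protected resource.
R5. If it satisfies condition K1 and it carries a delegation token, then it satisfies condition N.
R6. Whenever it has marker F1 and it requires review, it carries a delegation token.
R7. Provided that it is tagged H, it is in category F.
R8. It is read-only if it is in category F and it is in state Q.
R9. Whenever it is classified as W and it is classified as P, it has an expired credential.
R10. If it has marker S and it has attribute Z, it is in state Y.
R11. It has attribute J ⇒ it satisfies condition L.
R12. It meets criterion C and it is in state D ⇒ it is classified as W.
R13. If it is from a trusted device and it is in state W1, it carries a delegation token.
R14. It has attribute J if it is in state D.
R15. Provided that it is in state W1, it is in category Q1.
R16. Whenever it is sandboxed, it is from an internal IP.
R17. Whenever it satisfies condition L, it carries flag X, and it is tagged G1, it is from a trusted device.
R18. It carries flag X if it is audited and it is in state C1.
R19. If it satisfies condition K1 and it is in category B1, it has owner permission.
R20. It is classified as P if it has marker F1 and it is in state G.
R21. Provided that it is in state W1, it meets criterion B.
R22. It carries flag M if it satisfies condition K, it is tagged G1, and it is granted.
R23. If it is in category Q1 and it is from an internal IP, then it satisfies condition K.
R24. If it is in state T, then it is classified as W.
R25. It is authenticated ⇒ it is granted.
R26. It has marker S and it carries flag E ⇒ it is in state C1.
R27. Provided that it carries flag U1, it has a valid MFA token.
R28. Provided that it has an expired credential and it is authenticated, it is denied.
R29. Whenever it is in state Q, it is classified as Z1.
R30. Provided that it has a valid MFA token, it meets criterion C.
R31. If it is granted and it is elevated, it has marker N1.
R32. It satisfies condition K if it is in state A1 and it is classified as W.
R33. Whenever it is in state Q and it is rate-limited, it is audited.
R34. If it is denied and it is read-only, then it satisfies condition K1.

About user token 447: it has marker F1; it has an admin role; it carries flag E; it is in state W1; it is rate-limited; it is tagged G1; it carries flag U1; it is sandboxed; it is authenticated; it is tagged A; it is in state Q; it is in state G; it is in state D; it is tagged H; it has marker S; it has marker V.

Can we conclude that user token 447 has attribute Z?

By R7 (it is tagged H): it is in category F.
By R8 (it is in category F, it is in state Q): it is read-only.
By R14 (it is in state D): it has attribute J.
By R15 (it is in state W1): it is in category Q1.
By R16 (it is sandboxed): it is from an internal IP.
By R20 (it has marker F1, it is in state G): it is classified as P.
By R23 (it is in category Q1, it is from an internal IP): it satisfies condition K.
By R25 (it is authenticated): it is granted.
By R26 (it has marker S, it carries flag E): it is in state C1.
By R27 (it carries flag U1): it has a valid MFA token.
By R30 (it has a valid MFA token): it meets criterion C.
By R33 (it is in state Q, it is rate-limited): it is audited.
By R11 (it has attribute J): it satisfies condition L.
By R12 (it meets criterion C, it is in state D): it is classified as W.
By R18 (it is audited, it is in state C1): it carries flag X.
By R22 (it satisfies condition K, it is tagged G1, it is granted): it carries flag M.
By R9 (it is classified as W, it is classified as P): it has an expired credential.
By R17 (it satisfies condition L, it carries flag X, it is tagged G1): it is from a trusted device.
By R28 (it has an expired credential, it is authenticated): it is denied.
By R34 (it is denied, it is read-only): it satisfies condition K1.
By R13 (it is from a trusted device, it is in state W1): it carries a delegation token.
By R5 (it satisfies condition K1, it carries a delegation token): it satisfies condition N.
By R3 (it satisfies condition N, it carries flag M): it has attribute Z.

Yes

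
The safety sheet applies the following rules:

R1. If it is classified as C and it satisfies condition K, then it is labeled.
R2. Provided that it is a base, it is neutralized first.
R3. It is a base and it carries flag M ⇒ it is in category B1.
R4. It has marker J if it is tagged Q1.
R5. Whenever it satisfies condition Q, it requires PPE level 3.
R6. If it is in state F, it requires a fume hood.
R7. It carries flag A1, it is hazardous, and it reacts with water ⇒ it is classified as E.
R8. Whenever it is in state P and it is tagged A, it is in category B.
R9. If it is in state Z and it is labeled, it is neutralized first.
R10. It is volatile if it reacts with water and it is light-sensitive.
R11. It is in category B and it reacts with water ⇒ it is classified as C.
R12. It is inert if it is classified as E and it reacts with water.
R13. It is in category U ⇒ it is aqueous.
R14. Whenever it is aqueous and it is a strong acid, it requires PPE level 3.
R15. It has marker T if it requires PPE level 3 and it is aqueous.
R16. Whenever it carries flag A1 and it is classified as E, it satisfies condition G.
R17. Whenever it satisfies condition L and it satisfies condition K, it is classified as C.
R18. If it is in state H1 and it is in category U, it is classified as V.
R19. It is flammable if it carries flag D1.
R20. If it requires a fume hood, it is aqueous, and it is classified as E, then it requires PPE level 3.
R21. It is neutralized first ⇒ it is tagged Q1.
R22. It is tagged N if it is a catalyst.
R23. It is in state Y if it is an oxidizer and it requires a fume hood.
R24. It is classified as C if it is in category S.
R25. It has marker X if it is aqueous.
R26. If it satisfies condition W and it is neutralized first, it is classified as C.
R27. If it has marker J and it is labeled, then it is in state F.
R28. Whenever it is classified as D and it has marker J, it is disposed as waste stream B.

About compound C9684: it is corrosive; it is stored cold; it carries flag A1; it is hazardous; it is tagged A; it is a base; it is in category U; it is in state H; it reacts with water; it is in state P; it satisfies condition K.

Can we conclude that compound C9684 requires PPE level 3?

By R2 (it is a base): it is neutralized first.
By R7 (it carries flag A1, it is hazardous, it reacts with water): it is classified as E.
By R8 (it is in state P, it is tagged A): it is in category B.
By R11 (it is in category B, it reacts with water): it is classified as C.
By R13 (it is in category U): it is aqueous.
By R21 (it is neutralized first): it is tagged Q1.
By R1 (it is classified as C, it satisfies condition K): it is labeled.
By R4 (it is tagged Q1): it has marker J.
By R27 (it has marker J, it is labeled): it is in state F.
By R6 (it is in state F): it requires a fume hood.
By R20 (it requires a fume hood, it is aqueous, it is classified as E): it requires PPE level 3.

Yes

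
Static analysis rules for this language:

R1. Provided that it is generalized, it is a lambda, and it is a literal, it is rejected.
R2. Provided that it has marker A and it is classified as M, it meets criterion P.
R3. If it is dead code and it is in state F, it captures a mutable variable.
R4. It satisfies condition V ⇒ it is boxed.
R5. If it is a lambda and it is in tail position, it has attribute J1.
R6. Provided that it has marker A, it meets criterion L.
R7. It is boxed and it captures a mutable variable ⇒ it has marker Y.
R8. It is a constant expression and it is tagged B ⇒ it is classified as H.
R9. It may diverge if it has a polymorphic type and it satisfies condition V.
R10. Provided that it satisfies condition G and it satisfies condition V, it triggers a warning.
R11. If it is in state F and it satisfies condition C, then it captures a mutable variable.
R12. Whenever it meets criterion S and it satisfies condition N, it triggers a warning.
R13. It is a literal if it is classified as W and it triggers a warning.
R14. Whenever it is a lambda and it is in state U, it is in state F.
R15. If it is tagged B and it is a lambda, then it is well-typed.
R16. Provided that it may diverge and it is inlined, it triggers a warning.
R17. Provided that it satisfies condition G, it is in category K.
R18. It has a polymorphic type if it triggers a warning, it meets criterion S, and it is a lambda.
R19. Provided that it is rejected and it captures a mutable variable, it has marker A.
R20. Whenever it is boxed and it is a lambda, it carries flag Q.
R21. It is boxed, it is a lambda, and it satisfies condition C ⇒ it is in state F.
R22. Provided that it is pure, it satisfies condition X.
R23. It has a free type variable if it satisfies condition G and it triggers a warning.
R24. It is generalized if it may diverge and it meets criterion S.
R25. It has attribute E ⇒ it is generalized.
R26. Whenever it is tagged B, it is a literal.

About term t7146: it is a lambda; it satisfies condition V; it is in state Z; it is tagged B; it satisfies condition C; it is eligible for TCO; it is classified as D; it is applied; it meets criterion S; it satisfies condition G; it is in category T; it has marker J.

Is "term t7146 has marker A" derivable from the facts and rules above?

Yes

By R4 (it satisfies condition V): it is boxed.
By R10 (it satisfies condition G, it satisfies condition V): it triggers a warning.
By R18 (it triggers a warning, it meets criterion S, it is a lambda): it has a polymorphic type.
By R21 (it is boxed, it is a lambda, it satisfies condition C): it is in state F.
By R26 (it is tagged B): it is a literal.
By R9 (it has a polymorphic type, it satisfies condition V): it may diverge.
By R11 (it is in state F, it satisfies condition C): it captures a mutable variable.
By R24 (it may diverge, it meets criterion S): it is generalized.
By R1 (it is generalized, it is a lambda, it is a literal): it is rejected.
By R19 (it is rejected, it captures a mutable variable): it has marker A.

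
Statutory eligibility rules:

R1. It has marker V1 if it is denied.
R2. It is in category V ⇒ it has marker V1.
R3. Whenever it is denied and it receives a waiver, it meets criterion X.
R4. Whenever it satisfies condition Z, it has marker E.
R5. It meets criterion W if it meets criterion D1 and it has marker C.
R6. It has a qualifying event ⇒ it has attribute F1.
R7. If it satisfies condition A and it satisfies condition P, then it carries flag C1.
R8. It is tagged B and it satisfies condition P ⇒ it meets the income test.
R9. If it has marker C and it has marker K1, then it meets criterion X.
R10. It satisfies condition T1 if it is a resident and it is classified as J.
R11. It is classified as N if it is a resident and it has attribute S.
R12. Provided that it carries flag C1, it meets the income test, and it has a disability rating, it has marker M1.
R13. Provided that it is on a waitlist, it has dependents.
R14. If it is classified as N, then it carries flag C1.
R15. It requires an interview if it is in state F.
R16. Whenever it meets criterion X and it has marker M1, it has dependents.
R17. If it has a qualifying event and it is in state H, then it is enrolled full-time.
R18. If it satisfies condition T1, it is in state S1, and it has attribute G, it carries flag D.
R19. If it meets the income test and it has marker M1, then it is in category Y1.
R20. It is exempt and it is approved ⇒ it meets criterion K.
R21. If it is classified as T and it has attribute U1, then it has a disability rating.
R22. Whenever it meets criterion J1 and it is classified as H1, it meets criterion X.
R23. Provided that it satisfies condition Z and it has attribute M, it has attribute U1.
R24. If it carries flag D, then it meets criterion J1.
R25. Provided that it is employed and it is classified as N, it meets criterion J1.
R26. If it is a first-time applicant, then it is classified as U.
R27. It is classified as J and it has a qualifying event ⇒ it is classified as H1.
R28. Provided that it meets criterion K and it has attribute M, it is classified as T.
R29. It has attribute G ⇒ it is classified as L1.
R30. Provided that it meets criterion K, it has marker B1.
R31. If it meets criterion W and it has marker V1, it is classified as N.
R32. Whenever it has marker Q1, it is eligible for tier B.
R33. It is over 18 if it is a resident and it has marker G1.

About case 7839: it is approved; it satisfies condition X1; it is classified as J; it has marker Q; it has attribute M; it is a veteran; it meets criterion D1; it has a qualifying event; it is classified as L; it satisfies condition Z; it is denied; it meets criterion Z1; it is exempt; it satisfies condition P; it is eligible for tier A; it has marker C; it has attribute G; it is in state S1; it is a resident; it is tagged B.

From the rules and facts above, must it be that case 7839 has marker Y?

No

Forward chaining from the given facts derives: has marker V1, has marker E, meets criterion W, has attribute F1, meets the income test, satisfies condition T1, carries flag D, meets criterion K, has attribute U1, meets criterion J1, is classified as H1, is classified as T, is classified as L1, has marker B1, is classified as N, carries flag C1, has a disability rating, meets criterion X, has marker M1, has dependents, is in category Y1.
No rule has "it has marker Y" as its conclusion, and it is not among the given facts.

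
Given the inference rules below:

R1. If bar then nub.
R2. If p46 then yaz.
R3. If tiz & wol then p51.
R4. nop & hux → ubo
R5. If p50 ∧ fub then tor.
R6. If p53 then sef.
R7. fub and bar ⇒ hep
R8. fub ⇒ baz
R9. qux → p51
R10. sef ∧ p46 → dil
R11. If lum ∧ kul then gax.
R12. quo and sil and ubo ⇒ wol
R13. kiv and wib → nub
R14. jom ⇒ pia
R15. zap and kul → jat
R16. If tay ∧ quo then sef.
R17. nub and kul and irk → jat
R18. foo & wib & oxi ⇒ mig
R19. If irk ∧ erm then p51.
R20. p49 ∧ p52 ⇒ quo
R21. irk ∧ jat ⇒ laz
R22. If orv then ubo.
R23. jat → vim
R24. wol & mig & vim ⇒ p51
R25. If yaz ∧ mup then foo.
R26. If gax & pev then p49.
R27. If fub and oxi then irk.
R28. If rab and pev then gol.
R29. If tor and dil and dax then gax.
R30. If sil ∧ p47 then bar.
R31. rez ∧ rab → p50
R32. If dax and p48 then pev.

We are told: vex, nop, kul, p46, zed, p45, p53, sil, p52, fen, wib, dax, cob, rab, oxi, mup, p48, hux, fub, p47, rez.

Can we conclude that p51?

Yes

yaz  (by R2: p46)
ubo  (by R4: nop, hux)
sef  (by R6: p53)
dil  (by R10: sef, p46)
foo  (by R25: yaz, mup)
irk  (by R27: fub, oxi)
bar  (by R30: sil, p47)
p50  (by R31: rez, rab)
pev  (by R32: dax, p48)
nub  (by R1: bar)
tor  (by R5: p50, fub)
jat  (by R17: nub, kul, irk)
mig  (by R18: foo, wib, oxi)
vim  (by R23: jat)
gax  (by R29: tor, dil, dax)
p49  (by R26: gax, pev)
quo  (by R20: p49, p52)
wol  (by R12: quo, sil, ubo)
p51  (by R24: wol, mig, vim)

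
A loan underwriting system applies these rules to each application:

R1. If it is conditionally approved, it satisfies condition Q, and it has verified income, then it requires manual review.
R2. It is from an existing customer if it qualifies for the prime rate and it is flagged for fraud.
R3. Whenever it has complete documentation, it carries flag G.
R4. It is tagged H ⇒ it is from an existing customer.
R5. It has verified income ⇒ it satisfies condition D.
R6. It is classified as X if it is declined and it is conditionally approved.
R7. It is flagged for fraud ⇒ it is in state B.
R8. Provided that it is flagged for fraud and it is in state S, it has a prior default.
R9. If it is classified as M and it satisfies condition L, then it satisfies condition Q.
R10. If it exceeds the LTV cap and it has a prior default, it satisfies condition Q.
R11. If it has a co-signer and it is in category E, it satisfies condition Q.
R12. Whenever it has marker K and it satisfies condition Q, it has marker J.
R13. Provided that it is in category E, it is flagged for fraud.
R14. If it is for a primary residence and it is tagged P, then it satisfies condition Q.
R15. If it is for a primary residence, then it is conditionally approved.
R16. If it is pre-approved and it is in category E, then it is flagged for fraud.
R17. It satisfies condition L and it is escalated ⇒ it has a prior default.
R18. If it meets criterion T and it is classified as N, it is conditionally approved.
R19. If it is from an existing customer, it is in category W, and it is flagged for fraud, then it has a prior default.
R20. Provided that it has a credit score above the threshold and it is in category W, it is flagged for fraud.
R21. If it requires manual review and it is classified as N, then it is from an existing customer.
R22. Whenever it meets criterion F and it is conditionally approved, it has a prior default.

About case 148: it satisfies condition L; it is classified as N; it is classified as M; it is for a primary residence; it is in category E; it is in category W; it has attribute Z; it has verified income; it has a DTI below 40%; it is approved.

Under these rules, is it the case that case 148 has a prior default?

Yes

By R9 (it is classified as M, it satisfies condition L): it satisfies condition Q.
By R13 (it is in category E): it is flagged for fraud.
By R15 (it is for a primary residence): it is conditionally approved.
By R1 (it is conditionally approved, it satisfies condition Q, it has verified income): it requires manual review.
By R21 (it requires manual review, it is classified as N): it is from an existing customer.
By R19 (it is from an existing customer, it is in category W, it is flagged for fraud): it has a prior default.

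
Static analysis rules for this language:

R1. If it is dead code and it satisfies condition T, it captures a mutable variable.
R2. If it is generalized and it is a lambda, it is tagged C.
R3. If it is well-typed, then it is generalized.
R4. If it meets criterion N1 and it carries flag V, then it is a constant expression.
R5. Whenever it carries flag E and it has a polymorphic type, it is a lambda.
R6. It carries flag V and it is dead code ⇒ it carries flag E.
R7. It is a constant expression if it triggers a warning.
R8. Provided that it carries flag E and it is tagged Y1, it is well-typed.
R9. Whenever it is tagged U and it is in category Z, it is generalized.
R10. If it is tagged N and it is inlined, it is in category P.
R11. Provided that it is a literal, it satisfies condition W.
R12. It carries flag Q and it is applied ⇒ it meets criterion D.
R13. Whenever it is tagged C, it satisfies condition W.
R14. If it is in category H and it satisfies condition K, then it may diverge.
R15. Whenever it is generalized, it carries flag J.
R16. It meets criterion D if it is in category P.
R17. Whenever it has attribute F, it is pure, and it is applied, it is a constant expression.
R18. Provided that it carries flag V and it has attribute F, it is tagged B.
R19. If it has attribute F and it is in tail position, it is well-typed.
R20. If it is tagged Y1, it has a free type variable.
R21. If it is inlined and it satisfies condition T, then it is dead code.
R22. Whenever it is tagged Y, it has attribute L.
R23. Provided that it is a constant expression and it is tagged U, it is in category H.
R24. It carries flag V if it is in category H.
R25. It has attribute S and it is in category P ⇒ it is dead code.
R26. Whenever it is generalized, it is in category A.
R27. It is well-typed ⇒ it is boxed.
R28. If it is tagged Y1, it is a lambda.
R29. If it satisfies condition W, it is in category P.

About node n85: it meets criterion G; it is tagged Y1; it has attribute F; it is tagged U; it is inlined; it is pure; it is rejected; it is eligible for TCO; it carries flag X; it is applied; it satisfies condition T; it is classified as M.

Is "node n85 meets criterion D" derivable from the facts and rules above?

By R17 (it has attribute F, it is pure, it is applied): it is a constant expression.
By R21 (it is inlined, it satisfies condition T): it is dead code.
By R23 (it is a constant expression, it is tagged U): it is in category H.
By R24 (it is in category H): it carries flag V.
By R28 (it is tagged Y1): it is a lambda.
By R6 (it carries flag V, it is dead code): it carries flag E.
By R8 (it carries flag E, it is tagged Y1): it is well-typed.
By R3 (it is well-typed): it is generalized.
By R2 (it is generalized, it is a lambda): it is tagged C.
By R13 (it is tagged C): it satisfies condition W.
By R29 (it satisfies condition W): it is in category P.
By R16 (it is in category P): it meets criterion D.

Yes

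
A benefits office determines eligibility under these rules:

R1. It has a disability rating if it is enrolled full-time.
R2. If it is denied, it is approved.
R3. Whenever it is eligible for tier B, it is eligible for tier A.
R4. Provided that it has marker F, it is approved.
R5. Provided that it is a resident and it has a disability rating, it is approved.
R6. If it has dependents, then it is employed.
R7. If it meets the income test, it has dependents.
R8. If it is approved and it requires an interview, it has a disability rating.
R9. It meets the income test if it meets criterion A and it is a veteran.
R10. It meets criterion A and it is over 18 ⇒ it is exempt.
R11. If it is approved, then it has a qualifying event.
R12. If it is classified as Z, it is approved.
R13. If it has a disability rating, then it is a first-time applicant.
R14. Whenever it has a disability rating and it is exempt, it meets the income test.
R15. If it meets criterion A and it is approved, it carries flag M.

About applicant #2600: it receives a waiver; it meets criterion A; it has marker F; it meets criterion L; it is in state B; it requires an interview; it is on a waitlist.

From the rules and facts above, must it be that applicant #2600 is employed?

No

Forward chaining from the given facts derives: is approved, has a disability rating, has a qualifying event, is a first-time applicant, carries flag M.
The only rule concluding "it is employed" is R6, which needs "it has dependents"; that is never established.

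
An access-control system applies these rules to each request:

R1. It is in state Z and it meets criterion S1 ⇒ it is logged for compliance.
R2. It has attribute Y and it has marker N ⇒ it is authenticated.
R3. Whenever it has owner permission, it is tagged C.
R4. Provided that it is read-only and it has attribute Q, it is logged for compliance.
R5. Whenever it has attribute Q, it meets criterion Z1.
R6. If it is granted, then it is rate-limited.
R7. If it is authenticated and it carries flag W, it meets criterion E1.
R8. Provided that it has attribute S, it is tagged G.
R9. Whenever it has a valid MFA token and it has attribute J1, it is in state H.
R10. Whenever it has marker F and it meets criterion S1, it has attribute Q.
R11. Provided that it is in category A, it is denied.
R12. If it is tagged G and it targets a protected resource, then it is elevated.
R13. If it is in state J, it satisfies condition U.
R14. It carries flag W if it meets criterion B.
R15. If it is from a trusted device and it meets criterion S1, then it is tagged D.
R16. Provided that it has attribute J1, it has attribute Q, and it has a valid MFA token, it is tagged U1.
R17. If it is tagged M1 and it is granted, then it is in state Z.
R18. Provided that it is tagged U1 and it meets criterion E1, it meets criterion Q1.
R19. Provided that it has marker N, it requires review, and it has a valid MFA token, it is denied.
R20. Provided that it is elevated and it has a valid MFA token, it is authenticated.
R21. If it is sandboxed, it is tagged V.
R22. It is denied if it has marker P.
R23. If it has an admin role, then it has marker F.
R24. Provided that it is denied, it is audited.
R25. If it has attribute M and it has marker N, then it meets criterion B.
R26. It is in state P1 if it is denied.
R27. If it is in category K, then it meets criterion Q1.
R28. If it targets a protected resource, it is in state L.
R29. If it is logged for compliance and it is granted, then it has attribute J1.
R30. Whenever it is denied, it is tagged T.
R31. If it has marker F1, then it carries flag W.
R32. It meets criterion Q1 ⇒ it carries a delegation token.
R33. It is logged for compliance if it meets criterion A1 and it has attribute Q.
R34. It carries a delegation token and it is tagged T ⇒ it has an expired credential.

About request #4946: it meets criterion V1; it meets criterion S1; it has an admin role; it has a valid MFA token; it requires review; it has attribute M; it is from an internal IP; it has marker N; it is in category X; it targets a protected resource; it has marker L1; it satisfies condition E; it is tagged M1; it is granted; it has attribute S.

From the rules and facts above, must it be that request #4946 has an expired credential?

Yes

By R8 (it has attribute S): it is tagged G.
By R12 (it is tagged G, it targets a protected resource): it is elevated.
By R17 (it is tagged M1, it is granted): it is in state Z.
By R19 (it has marker N, it requires review, it has a valid MFA token): it is denied.
By R20 (it is elevated, it has a valid MFA token): it is authenticated.
By R23 (it has an admin role): it has marker F.
By R25 (it has attribute M, it has marker N): it meets criterion B.
By R30 (it is denied): it is tagged T.
By R1 (it is in state Z, it meets criterion S1): it is logged for compliance.
By R10 (it has marker F, it meets criterion S1): it has attribute Q.
By R14 (it meets criterion B): it carries flag W.
By R29 (it is logged for compliance, it is granted): it has attribute J1.
By R7 (it is authenticated, it carries flag W): it meets criterion E1.
By R16 (it has attribute J1, it has attribute Q, it has a valid MFA token): it is tagged U1.
By R18 (it is tagged U1, it meets criterion E1): it meets criterion Q1.
By R32 (it meets criterion Q1): it carries a delegation token.
By R34 (it carries a delegation token, it is tagged T): it has an expired credential.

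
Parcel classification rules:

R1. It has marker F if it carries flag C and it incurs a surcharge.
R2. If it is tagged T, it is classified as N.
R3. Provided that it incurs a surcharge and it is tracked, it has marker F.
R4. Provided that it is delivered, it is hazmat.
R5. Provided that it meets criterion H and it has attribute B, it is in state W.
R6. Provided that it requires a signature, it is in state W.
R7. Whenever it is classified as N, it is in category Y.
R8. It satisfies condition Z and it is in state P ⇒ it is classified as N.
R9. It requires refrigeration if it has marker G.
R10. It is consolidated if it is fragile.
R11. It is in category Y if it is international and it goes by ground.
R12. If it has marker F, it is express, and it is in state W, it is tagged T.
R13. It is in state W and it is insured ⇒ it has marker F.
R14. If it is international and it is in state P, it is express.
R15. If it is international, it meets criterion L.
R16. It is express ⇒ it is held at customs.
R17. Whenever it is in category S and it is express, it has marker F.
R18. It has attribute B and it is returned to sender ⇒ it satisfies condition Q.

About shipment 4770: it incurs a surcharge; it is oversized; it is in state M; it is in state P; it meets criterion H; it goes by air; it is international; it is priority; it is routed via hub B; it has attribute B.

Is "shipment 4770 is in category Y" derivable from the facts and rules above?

Forward chaining from the given facts derives: is in state W, is express, meets criterion L, is held at customs.
Rules concluding "it is in category Y": R7 needs "it is classified as N"; R11 needs "it goes by ground" — none of these are established.

No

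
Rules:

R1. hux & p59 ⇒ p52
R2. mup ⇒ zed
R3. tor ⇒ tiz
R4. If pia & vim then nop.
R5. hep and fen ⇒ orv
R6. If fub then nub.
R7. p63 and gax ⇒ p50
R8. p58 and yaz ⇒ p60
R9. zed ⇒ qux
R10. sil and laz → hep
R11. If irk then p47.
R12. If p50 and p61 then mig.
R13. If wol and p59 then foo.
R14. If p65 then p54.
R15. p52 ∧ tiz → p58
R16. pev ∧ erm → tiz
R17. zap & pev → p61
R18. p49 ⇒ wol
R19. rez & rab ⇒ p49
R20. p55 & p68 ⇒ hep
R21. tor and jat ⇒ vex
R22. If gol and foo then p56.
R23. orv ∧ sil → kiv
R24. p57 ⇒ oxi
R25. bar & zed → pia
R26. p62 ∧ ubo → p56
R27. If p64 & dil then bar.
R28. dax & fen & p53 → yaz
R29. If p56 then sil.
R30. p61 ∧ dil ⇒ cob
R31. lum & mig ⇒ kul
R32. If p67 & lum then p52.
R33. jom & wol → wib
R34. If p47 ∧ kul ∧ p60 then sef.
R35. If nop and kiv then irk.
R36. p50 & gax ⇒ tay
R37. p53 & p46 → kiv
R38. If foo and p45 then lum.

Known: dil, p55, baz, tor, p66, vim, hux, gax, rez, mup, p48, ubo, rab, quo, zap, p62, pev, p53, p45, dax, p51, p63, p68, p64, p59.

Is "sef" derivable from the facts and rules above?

No

Forward chaining from the given facts derives: p52, zed, tiz, p50, qux, p58, p61, p49, hep, p56, bar, sil, cob, tay, mig, wol, pia, nop, foo, lum, kul.
The only rule concluding sef is R34, which needs p47; that is never established.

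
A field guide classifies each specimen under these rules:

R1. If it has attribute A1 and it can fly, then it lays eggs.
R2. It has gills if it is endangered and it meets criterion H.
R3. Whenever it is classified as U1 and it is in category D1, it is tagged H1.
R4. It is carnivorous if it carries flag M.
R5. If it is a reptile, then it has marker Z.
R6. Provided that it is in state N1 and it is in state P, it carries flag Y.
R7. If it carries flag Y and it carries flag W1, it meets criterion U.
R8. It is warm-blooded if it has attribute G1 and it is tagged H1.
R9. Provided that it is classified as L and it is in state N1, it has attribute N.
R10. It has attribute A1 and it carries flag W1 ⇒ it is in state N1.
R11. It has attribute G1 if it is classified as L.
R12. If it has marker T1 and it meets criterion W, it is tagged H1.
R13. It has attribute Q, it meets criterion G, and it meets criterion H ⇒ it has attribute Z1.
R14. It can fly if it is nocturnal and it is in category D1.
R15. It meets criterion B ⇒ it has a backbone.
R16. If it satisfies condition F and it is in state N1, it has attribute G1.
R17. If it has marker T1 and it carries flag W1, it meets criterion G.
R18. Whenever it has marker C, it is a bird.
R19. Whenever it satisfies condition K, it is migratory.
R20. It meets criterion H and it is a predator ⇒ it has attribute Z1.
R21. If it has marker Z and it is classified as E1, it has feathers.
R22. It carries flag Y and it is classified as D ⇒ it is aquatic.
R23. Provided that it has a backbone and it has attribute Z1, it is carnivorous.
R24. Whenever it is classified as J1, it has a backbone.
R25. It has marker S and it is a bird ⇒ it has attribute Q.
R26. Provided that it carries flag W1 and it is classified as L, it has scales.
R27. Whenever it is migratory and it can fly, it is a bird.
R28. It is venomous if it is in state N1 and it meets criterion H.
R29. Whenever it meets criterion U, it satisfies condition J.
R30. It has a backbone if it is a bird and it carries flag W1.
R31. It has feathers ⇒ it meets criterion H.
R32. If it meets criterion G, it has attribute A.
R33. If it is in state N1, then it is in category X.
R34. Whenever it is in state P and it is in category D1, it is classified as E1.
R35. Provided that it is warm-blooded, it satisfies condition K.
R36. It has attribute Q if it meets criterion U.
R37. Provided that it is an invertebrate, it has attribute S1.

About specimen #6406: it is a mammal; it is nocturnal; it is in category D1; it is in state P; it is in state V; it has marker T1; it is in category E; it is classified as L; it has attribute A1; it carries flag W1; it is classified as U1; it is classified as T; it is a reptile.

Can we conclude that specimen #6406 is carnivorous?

By R3 (it is classified as U1, it is in category D1): it is tagged H1.
By R5 (it is a reptile): it has marker Z.
By R10 (it has attribute A1, it carries flag W1): it is in state N1.
By R11 (it is classified as L): it has attribute G1.
By R14 (it is nocturnal, it is in category D1): it can fly.
By R17 (it has marker T1, it carries flag W1): it meets criterion G.
By R34 (it is in state P, it is in category D1): it is classified as E1.
By R6 (it is in state N1, it is in state P): it carries flag Y.
By R7 (it carries flag Y, it carries flag W1): it meets criterion U.
By R8 (it has attribute G1, it is tagged H1): it is warm-blooded.
By R21 (it has marker Z, it is classified as E1): it has feathers.
By R31 (it has feathers): it meets criterion H.
By R35 (it is warm-blooded): it satisfies condition K.
By R36 (it meets criterion U): it has attribute Q.
By R13 (it has attribute Q, it meets criterion G, it meets criterion H): it has attribute Z1.
By R19 (it satisfies condition K): it is migratory.
By R27 (it is migratory, it can fly): it is a bird.
By R30 (it is a bird, it carries flag W1): it has a backbone.
By R23 (it has a backbone, it has attribute Z1): it is carnivorous.

Yes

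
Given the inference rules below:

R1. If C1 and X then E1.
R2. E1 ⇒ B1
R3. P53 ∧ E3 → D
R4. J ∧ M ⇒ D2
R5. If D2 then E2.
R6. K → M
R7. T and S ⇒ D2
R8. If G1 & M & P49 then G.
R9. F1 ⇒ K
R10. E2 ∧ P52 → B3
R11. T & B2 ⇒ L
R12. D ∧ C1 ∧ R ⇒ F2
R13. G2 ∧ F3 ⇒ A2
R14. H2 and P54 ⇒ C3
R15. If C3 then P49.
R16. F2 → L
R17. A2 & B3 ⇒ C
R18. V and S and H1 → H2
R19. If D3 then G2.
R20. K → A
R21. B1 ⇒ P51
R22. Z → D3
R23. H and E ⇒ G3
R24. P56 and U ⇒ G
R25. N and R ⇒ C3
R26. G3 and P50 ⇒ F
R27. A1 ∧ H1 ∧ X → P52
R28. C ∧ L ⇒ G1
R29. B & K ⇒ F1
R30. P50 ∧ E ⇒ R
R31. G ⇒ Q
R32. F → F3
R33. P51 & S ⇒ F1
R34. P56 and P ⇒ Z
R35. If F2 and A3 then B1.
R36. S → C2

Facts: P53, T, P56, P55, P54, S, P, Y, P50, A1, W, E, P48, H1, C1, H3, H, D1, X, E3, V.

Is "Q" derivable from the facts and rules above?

Yes

E1  (by R1: C1, X)
B1  (by R2: E1)
D  (by R3: P53, E3)
D2  (by R7: T, S)
H2  (by R18: V, S, H1)
P51  (by R21: B1)
G3  (by R23: H, E)
F  (by R26: G3, P50)
P52  (by R27: A1, H1, X)
R  (by R30: P50, E)
F3  (by R32: F)
F1  (by R33: P51, S)
Z  (by R34: P56, P)
E2  (by R5: D2)
K  (by R9: F1)
B3  (by R10: E2, P52)
F2  (by R12: D, C1, R)
C3  (by R14: H2, P54)
P49  (by R15: C3)
L  (by R16: F2)
D3  (by R22: Z)
M  (by R6: K)
G2  (by R19: D3)
A2  (by R13: G2, F3)
C  (by R17: A2, B3)
G1  (by R28: C, L)
G  (by R8: G1, M, P49)
Q  (by R31: G)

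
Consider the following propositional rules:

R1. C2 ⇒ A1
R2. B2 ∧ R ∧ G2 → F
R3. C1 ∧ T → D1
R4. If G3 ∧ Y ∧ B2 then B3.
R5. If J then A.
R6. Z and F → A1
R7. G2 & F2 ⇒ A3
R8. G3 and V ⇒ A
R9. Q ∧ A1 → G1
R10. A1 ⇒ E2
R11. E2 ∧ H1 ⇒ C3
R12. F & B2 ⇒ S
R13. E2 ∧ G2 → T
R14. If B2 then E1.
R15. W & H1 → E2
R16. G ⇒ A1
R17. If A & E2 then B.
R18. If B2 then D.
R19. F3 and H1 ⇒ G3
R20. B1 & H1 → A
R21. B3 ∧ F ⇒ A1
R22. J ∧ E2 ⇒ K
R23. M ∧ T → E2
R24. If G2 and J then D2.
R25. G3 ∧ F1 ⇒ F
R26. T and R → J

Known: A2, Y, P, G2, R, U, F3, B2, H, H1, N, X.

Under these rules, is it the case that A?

Yes

F  (by R2: B2, R, G2)
G3  (by R19: F3, H1)
B3  (by R4: G3, Y, B2)
A1  (by R21: B3, F)
E2  (by R10: A1)
T  (by R13: E2, G2)
J  (by R26: T, R)
A  (by R5: J)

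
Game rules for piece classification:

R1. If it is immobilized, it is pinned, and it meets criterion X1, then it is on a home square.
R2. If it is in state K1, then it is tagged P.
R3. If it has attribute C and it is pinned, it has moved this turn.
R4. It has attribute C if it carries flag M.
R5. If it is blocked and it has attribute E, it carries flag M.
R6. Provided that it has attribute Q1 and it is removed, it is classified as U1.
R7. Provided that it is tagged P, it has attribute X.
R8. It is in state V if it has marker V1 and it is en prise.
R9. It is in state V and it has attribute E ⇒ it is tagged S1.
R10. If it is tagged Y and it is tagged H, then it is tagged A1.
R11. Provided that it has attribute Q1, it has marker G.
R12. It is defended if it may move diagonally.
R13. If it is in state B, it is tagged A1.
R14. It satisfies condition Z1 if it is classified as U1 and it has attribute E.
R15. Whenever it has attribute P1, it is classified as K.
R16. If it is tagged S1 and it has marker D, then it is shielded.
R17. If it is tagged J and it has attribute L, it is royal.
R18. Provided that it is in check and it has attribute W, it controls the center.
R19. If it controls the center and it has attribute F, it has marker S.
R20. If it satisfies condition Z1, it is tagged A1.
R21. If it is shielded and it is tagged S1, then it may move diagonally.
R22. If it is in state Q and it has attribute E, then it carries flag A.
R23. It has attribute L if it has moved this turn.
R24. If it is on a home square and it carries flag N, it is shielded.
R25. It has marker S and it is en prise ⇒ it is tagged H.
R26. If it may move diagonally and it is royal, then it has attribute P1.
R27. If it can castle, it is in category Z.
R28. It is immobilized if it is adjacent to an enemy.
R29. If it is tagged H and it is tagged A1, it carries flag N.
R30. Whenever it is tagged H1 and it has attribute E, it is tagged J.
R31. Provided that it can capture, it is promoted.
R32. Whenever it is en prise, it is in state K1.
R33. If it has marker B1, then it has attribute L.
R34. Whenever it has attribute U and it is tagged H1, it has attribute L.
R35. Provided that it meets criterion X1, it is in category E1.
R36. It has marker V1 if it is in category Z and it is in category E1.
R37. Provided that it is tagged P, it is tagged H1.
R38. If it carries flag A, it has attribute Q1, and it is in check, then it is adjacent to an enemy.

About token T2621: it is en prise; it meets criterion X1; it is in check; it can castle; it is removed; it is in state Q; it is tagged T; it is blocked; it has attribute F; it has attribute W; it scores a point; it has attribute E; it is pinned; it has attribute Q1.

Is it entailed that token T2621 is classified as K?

By R5 (it is blocked, it has attribute E): it carries flag M.
By R6 (it has attribute Q1, it is removed): it is classified as U1.
By R14 (it is classified as U1, it has attribute E): it satisfies condition Z1.
By R18 (it is in check, it has attribute W): it controls the center.
By R19 (it controls the center, it has attribute F): it has marker S.
By R20 (it satisfies condition Z1): it is tagged A1.
By R22 (it is in state Q, it has attribute E): it carries flag A.
By R25 (it has marker S, it is en prise): it is tagged H.
By R27 (it can castle): it is in category Z.
By R29 (it is tagged H, it is tagged A1): it carries flag N.
By R32 (it is en prise): it is in state K1.
By R35 (it meets criterion X1): it is in category E1.
By R36 (it is in category Z, it is in category E1): it has marker V1.
By R38 (it carries flag A, it has attribute Q1, it is in check): it is adjacent to an enemy.
By R2 (it is in state K1): it is tagged P.
By R4 (it carries flag M): it has attribute C.
By R8 (it has marker V1, it is en prise): it is in state V.
By R9 (it is in state V, it has attribute E): it is tagged S1.
By R28 (it is adjacent to an enemy): it is immobilized.
By R37 (it is tagged P): it is tagged H1.
By R1 (it is immobilized, it is pinned, it meets criterion X1): it is on a home square.
By R3 (it has attribute C, it is pinned): it has moved this turn.
By R23 (it has moved this turn): it has attribute L.
By R24 (it is on a home square, it carries flag N): it is shielded.
By R30 (it is tagged H1, it has attribute E): it is tagged J.
By R17 (it is tagged J, it has attribute L): it is royal.
By R21 (it is shielded, it is tagged S1): it may move diagonally.
By R26 (it may move diagonally, it is royal): it has attribute P1.
By R15 (it has attribute P1): it is classified as K.

Yes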